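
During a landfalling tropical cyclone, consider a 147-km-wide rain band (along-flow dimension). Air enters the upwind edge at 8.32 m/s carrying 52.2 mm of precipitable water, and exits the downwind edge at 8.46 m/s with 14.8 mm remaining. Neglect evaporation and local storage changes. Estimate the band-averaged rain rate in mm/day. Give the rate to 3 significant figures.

Column moisture flux per unit crosswind length is F = V × PW.
Inflow: F_in = 8.32 × 52.2 = 434.304 mm·m/s
Outflow: F_out = 8.46 × 14.8 = 125.208 mm·m/s
Steady-state rate R = (F_in − F_out)/L = (434.304 − 125.208) / 147000 m = 2.103e-03 mm/s.
R = 2.103e-03 × 3600 × 24 = 182 mm/day.

R ≈ 182 mm/day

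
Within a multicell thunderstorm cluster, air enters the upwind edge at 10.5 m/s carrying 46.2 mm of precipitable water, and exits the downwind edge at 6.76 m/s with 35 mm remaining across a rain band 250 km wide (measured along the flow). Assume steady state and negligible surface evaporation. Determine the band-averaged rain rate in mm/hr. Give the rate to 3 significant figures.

R ≈ 3.58 mm/hr

Column moisture flux per unit crosswind length is F = V × PW.
Inflow: F_in = 10.5 × 46.2 = 485.1 mm·m/s
Outflow: F_out = 6.76 × 35 = 236.6 mm·m/s
Steady-state rate R = (F_in − F_out)/L = (485.1 − 236.6) / 250000 m = 9.940e-04 mm/s.
R = 9.940e-04 × 3600 = 3.58 mm/hr.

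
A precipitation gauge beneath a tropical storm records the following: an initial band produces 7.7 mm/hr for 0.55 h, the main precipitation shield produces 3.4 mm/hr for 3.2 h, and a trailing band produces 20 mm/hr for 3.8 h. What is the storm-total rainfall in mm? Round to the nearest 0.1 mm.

Total = Σ Rᵢ Δtᵢ = 7.7 × 0.55 + 3.4 × 3.2 + 20 × 3.8
      = 4.235 + 10.88 + 76 = 91.1 mm.

total ≈ 91.1 mm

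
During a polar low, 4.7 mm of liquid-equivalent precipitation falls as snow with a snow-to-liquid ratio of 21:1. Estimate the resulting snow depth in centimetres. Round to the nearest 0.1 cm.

Snow depth = liquid × ratio = 4.7 mm × 21 = 98.7 mm = 9.9 cm.

snow depth ≈ 9.9 cm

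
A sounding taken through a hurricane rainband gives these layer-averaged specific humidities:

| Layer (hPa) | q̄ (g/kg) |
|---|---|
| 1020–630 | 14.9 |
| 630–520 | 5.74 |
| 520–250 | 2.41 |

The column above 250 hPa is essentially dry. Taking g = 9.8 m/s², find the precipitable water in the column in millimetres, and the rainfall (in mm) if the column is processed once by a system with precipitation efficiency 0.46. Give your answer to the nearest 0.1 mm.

PW ≈ 72.4 mm; rainfall ≈ 33.3 mm

Precipitable water is the column-integrated vapour mass per unit area: PW = (1/g) Σ q̄ Δp, with q in kg/kg and Δp in Pa (1 kg/m² of water = 1 mm).
Layer 1020–630 hPa: Δp = 390 hPa = 39000 Pa, q̄ = 0.0149 kg/kg → 0.0149 × 39000 / 9.8 = 59.30 mm
Layer 630–520 hPa: Δp = 110 hPa = 11000 Pa, q̄ = 0.00574 kg/kg → 0.00574 × 11000 / 9.8 = 6.44 mm
Layer 520–250 hPa: Δp = 270 hPa = 27000 Pa, q̄ = 0.00241 kg/kg → 0.00241 × 27000 / 9.8 = 6.64 mm
PW = 59.30 + 6.44 + 6.64 = 72.38 ≈ 72.4 mm.
Rainfall = ε × PW = 0.46 × 72.4 = 33.3 mm.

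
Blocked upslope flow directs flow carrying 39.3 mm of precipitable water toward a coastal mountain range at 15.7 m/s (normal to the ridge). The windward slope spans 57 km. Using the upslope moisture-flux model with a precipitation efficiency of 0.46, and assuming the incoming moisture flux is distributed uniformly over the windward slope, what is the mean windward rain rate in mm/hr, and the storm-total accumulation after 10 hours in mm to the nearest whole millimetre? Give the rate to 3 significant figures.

R ≈ 17.9 mm/hr; total ≈ 179 mm

Incoming column moisture flux per unit ridge length: F = V × PW = 15.7 × 39.3 = 617.01 mm·m/s.
Spread over the 57 km slope with efficiency ε = 0.46: R = ε·F/W = 0.46 × 617.01 / 57000 m = 4.979e-03 mm/s.
R = 4.979e-03 × 3600 = 17.9 mm/hr.
Over 10 h: total = 17.9 × 10 = 179 mm.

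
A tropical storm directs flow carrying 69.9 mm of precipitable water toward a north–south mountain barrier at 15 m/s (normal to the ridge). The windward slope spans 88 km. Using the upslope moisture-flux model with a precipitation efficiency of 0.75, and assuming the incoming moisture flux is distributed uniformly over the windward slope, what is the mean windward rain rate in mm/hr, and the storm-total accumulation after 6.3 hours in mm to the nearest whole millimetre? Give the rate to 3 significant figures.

Incoming column moisture flux per unit ridge length: F = V × PW = 15 × 69.9 = 1048.5 mm·m/s.
Spread over the 88 km slope with efficiency ε = 0.75: R = ε·F/W = 0.75 × 1048.5 / 88000 m = 8.936e-03 mm/s.
R = 8.936e-03 × 3600 = 32.2 mm/hr.
Over 6.3 h: total = 32.2 × 6.3 = 202.86 ≈ 203 mm.

R ≈ 32.2 mm/hr; total ≈ 203 mm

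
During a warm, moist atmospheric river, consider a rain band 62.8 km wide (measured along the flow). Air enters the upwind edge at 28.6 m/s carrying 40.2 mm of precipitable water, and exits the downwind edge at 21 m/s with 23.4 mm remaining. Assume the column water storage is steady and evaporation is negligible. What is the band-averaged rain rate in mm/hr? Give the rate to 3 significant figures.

R ≈ 37.7 mm/hr

Column moisture flux per unit crosswind length is F = V × PW.
Inflow: F_in = 28.6 × 40.2 = 1149.72 mm·m/s
Outflow: F_out = 21 × 23.4 = 491.4 mm·m/s
Steady-state rate R = (F_in − F_out)/L = (1149.72 − 491.4) / 62800 m = 1.048e-02 mm/s.
R = 1.048e-02 × 3600 = 37.7 mm/hr.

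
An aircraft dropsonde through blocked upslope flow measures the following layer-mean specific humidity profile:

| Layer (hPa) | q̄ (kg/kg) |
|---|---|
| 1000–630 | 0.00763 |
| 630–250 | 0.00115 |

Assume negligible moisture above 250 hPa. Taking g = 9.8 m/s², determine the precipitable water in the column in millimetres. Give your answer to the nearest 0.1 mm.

Precipitable water is the column-integrated vapour mass per unit area: PW = (1/g) Σ q̄ Δp, with q in kg/kg and Δp in Pa (1 kg/m² of water = 1 mm).
Layer 1000–630 hPa: Δp = 370 hPa = 37000 Pa, q̄ = 0.00763 kg/kg → 0.00763 × 37000 / 9.8 = 28.81 mm
Layer 630–250 hPa: Δp = 380 hPa = 38000 Pa, q̄ = 0.00115 kg/kg → 0.00115 × 38000 / 9.8 = 4.46 mm
PW = 28.81 + 4.46 = 33.27 ≈ 33.3 mm.

PW ≈ 33.3 mm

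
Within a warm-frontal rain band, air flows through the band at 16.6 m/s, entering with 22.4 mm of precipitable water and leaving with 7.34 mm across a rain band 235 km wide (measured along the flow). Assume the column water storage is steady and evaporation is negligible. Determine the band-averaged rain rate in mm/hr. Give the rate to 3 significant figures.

R ≈ 3.83 mm/hr

Column moisture flux per unit crosswind length is F = V × PW.
Inflow: F_in = 16.6 × 22.4 = 371.84 mm·m/s
Outflow: F_out = 16.6 × 7.34 = 121.844 mm·m/s
Steady-state rate R = (F_in − F_out)/L = (371.84 − 121.844) / 235000 m = 1.064e-03 mm/s.
R = 1.064e-03 × 3600 = 3.83 mm/hr.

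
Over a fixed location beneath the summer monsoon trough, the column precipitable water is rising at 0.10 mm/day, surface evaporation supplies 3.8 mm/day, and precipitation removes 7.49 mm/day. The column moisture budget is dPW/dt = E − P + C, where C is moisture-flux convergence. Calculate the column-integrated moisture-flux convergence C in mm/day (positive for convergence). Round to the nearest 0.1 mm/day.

dPW/dt = +0.10 mm/day.
C = dPW/dt − E + P = (+0.10) − 3.8 + 7.49 = 3.8 mm/day.

C ≈ 3.8 mm/day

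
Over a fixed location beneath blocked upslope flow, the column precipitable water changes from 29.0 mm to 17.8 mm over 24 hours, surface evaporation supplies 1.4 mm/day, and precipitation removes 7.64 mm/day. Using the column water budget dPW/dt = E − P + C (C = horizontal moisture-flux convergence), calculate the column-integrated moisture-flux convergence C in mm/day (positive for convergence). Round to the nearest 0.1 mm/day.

dPW/dt = (17.8 − 29.0) mm / (24/24 day) = -11.200 mm/day.
C = dPW/dt − E + P = (-11.200) − 1.4 + 7.64 = -5.0 mm/day.

C ≈ -5.0 mm/day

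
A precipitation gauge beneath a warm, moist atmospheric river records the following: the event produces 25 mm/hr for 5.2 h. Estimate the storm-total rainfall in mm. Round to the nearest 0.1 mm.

total ≈ 130.0 mm

Total = Σ Rᵢ Δtᵢ = 25 × 5.2
      = 130 = 130.0 mm.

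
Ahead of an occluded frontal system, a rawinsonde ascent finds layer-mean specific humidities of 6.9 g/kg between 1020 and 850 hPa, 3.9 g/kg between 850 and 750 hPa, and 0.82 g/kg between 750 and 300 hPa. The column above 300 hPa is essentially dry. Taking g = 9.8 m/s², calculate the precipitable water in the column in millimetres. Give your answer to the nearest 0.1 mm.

PW ≈ 19.7 mm

Precipitable water is the column-integrated vapour mass per unit area: PW = (1/g) Σ q̄ Δp, with q in kg/kg and Δp in Pa (1 kg/m² of water = 1 mm).
Layer 1020–850 hPa: Δp = 170 hPa = 17000 Pa, q̄ = 0.0069 kg/kg → 0.0069 × 17000 / 9.8 = 11.97 mm
Layer 850–750 hPa: Δp = 100 hPa = 10000 Pa, q̄ = 0.0039 kg/kg → 0.0039 × 10000 / 9.8 = 3.98 mm
Layer 750–300 hPa: Δp = 450 hPa = 45000 Pa, q̄ = 0.00082 kg/kg → 0.00082 × 45000 / 9.8 = 3.77 mm
PW = 11.97 + 3.98 + 3.77 = 19.72 ≈ 19.7 mm.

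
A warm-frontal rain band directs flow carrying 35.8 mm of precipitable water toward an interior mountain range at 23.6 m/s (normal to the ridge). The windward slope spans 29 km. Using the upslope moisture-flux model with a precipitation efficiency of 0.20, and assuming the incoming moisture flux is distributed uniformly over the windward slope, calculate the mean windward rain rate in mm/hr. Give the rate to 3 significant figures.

R ≈ 21.0 mm/hr

Incoming column moisture flux per unit ridge length: F = V × PW = 23.6 × 35.8 = 844.88 mm·m/s.
Spread over the 29 km slope with efficiency ε = 0.20: R = ε·F/W = 0.20 × 844.88 / 29000 m = 5.827e-03 mm/s.
R = 5.827e-03 × 3600 = 21.0 mm/hr.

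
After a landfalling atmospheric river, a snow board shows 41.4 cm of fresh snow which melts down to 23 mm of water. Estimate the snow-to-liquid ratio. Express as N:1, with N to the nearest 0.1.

Ratio = snow depth / SWE = 414 mm / 23 mm = 18.0, i.e. 18.0:1.

ratio ≈ 18.0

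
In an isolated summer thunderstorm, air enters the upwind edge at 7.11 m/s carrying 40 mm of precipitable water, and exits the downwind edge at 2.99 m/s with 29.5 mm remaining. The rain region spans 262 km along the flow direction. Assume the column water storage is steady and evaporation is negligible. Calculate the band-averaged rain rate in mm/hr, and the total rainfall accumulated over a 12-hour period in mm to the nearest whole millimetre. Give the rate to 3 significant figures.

Column moisture flux per unit crosswind length is F = V × PW.
Inflow: F_in = 7.11 × 40 = 284.4 mm·m/s
Outflow: F_out = 2.99 × 29.5 = 88.205 mm·m/s
Steady-state rate R = (F_in − F_out)/L = (284.4 − 88.205) / 262000 m = 7.488e-04 mm/s.
R = 7.488e-04 × 3600 = 2.70 mm/hr.
Over 12 h: total = 2.70 × 12 = 32.4 ≈ 32 mm.

R ≈ 2.70 mm/hr; total ≈ 32 mm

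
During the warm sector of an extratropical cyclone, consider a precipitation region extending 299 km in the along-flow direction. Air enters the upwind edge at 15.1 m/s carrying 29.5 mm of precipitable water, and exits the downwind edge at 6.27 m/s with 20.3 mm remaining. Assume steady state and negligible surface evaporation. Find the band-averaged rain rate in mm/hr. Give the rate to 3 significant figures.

Column moisture flux per unit crosswind length is F = V × PW.
Inflow: F_in = 15.1 × 29.5 = 445.45 mm·m/s
Outflow: F_out = 6.27 × 20.3 = 127.281 mm·m/s
Steady-state rate R = (F_in − F_out)/L = (445.45 − 127.281) / 299000 m = 1.064e-03 mm/s.
R = 1.064e-03 × 3600 = 3.83 mm/hr.

R ≈ 3.83 mm/hr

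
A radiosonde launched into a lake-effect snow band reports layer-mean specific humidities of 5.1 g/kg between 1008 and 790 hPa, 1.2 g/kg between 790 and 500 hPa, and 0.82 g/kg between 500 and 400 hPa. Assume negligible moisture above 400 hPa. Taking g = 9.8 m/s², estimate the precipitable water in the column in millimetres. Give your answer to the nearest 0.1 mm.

PW ≈ 15.7 mm

Precipitable water is the column-integrated vapour mass per unit area: PW = (1/g) Σ q̄ Δp, with q in kg/kg and Δp in Pa (1 kg/m² of water = 1 mm).
Layer 1008–790 hPa: Δp = 218 hPa = 21800 Pa, q̄ = 0.0051 kg/kg → 0.0051 × 21800 / 9.8 = 11.34 mm
Layer 790–500 hPa: Δp = 290 hPa = 29000 Pa, q̄ = 0.0012 kg/kg → 0.0012 × 29000 / 9.8 = 3.55 mm
Layer 500–400 hPa: Δp = 100 hPa = 10000 Pa, q̄ = 0.00082 kg/kg → 0.00082 × 10000 / 9.8 = 0.84 mm
PW = 11.34 + 3.55 + 0.84 = 15.73 ≈ 15.7 mm.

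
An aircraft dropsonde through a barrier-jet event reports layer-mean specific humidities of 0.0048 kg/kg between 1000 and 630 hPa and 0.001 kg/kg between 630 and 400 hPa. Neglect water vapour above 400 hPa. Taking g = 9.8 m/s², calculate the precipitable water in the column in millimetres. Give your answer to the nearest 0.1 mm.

Precipitable water is the column-integrated vapour mass per unit area: PW = (1/g) Σ q̄ Δp, with q in kg/kg and Δp in Pa (1 kg/m² of water = 1 mm).
Layer 1000–630 hPa: Δp = 370 hPa = 37000 Pa, q̄ = 0.0048 kg/kg → 0.0048 × 37000 / 9.8 = 18.12 mm
Layer 630–400 hPa: Δp = 230 hPa = 23000 Pa, q̄ = 0.001 kg/kg → 0.001 × 23000 / 9.8 = 2.35 mm
PW = 18.12 + 2.35 = 20.47 ≈ 20.5 mm.

PW ≈ 20.5 mm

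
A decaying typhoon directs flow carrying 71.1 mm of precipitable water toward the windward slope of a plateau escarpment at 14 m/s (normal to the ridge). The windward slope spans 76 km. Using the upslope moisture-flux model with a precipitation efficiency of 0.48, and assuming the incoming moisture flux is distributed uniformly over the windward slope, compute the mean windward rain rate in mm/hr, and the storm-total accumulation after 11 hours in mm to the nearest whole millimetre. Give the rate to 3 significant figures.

Incoming column moisture flux per unit ridge length: F = V × PW = 14 × 71.1 = 995.4 mm·m/s.
Spread over the 76 km slope with efficiency ε = 0.48: R = ε·F/W = 0.48 × 995.4 / 76000 m = 6.287e-03 mm/s.
R = 6.287e-03 × 3600 = 22.6 mm/hr.
Over 11 h: total = 22.6 × 11 = 248.6 ≈ 249 mm.

R ≈ 22.6 mm/hr; total ≈ 249 mm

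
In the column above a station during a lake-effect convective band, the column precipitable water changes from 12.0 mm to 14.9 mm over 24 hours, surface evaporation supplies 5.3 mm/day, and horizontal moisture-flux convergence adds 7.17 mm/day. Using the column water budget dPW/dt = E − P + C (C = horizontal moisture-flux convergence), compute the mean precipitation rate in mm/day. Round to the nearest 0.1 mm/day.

dPW/dt = (14.9 − 12.0) mm / (24/24 day) = +2.900 mm/day.
P = E + C − dPW/dt = 5.3 + (7.17) − (+2.900) = 9.6 mm/day.

P ≈ 9.6 mm/day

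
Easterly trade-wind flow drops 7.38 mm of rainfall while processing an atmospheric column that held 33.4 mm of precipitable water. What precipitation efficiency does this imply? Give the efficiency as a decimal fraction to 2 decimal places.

ε ≈ 0.22

ε = rainfall / PW = 7.38 / 33.4 = 0.22.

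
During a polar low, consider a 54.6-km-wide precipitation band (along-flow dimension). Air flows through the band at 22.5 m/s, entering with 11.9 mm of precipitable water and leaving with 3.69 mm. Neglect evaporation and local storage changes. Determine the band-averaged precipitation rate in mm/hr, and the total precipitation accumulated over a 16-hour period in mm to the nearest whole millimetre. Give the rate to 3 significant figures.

R ≈ 12.2 mm/hr; total ≈ 195 mm

Column moisture flux per unit crosswind length is F = V × PW.
Inflow: F_in = 22.5 × 11.9 = 267.75 mm·m/s
Outflow: F_out = 22.5 × 3.69 = 83.025 mm·m/s
Steady-state rate R = (F_in − F_out)/L = (267.75 − 83.025) / 54600 m = 3.383e-03 mm/s.
R = 3.383e-03 × 3600 = 12.2 mm/hr.
Over 16 h: total = 12.2 × 16 = 195.2 ≈ 195 mm.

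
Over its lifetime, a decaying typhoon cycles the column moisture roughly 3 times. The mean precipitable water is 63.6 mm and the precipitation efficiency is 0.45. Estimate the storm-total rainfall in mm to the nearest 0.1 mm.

rainfall ≈ 85.9 mm

Each cycle deposits ε × PW = 0.45 × 63.6 = 28.62 mm.
Over 3 cycles: 3 × 28.62 = 85.9 mm.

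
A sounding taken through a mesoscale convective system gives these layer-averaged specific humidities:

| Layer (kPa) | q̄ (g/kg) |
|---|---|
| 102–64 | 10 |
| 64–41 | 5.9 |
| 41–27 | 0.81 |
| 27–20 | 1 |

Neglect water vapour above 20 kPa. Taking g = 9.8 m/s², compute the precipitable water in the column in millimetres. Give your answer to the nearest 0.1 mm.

Precipitable water is the column-integrated vapour mass per unit area: PW = (1/g) Σ q̄ Δp, with q in kg/kg and Δp in Pa (1 kg/m² of water = 1 mm).
Layer 102–64 kPa: Δp = 380 hPa = 38000 Pa, q̄ = 0.01 kg/kg → 0.01 × 38000 / 9.8 = 38.78 mm
Layer 64–41 kPa: Δp = 230 hPa = 23000 Pa, q̄ = 0.0059 kg/kg → 0.0059 × 23000 / 9.8 = 13.85 mm
Layer 41–27 kPa: Δp = 140 hPa = 14000 Pa, q̄ = 0.00081 kg/kg → 0.00081 × 14000 / 9.8 = 1.16 mm
Layer 27–20 kPa: Δp = 70 hPa = 7000 Pa, q̄ = 0.001 kg/kg → 0.001 × 7000 / 9.8 = 0.71 mm
PW = 38.78 + 13.85 + 1.16 + 0.71 = 54.50 ≈ 54.5 mm.

PW ≈ 54.5 mm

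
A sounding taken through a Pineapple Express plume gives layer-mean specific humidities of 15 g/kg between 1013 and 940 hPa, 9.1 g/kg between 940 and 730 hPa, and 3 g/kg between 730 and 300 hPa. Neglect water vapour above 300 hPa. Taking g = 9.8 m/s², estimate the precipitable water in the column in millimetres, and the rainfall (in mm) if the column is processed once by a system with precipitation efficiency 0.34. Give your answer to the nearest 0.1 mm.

PW ≈ 43.8 mm; rainfall ≈ 14.9 mm

Precipitable water is the column-integrated vapour mass per unit area: PW = (1/g) Σ q̄ Δp, with q in kg/kg and Δp in Pa (1 kg/m² of water = 1 mm).
Layer 1013–940 hPa: Δp = 73 hPa = 7300 Pa, q̄ = 0.015 kg/kg → 0.015 × 7300 / 9.8 = 11.17 mm
Layer 940–730 hPa: Δp = 210 hPa = 21000 Pa, q̄ = 0.0091 kg/kg → 0.0091 × 21000 / 9.8 = 19.50 mm
Layer 730–300 hPa: Δp = 430 hPa = 43000 Pa, q̄ = 0.003 kg/kg → 0.003 × 43000 / 9.8 = 13.16 mm
PW = 11.17 + 19.50 + 13.16 = 43.83 ≈ 43.8 mm.
Rainfall = ε × PW = 0.34 × 43.8 = 14.9 mm.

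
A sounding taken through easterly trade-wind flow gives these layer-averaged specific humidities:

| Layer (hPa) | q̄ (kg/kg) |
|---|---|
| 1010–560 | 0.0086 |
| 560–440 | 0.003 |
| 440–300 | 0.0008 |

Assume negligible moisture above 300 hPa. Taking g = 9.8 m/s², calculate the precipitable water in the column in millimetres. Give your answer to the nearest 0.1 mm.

PW ≈ 44.3 mm

Precipitable water is the column-integrated vapour mass per unit area: PW = (1/g) Σ q̄ Δp, with q in kg/kg and Δp in Pa (1 kg/m² of water = 1 mm).
Layer 1010–560 hPa: Δp = 450 hPa = 45000 Pa, q̄ = 0.0086 kg/kg → 0.0086 × 45000 / 9.8 = 39.49 mm
Layer 560–440 hPa: Δp = 120 hPa = 12000 Pa, q̄ = 0.003 kg/kg → 0.003 × 12000 / 9.8 = 3.67 mm
Layer 440–300 hPa: Δp = 140 hPa = 14000 Pa, q̄ = 0.0008 kg/kg → 0.0008 × 14000 / 9.8 = 1.14 mm
PW = 39.49 + 3.67 + 1.14 = 44.30 ≈ 44.3 mm.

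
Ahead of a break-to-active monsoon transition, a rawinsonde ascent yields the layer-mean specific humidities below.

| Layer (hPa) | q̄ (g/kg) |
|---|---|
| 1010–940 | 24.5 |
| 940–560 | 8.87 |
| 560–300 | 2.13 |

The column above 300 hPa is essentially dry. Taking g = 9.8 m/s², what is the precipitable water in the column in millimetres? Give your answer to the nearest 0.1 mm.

Precipitable water is the column-integrated vapour mass per unit area: PW = (1/g) Σ q̄ Δp, with q in kg/kg and Δp in Pa (1 kg/m² of water = 1 mm).
Layer 1010–940 hPa: Δp = 70 hPa = 7000 Pa, q̄ = 0.0245 kg/kg → 0.0245 × 7000 / 9.8 = 17.50 mm
Layer 940–560 hPa: Δp = 380 hPa = 38000 Pa, q̄ = 0.00887 kg/kg → 0.00887 × 38000 / 9.8 = 34.39 mm
Layer 560–300 hPa: Δp = 260 hPa = 26000 Pa, q̄ = 0.00213 kg/kg → 0.00213 × 26000 / 9.8 = 5.65 mm
PW = 17.50 + 34.39 + 5.65 = 57.54 ≈ 57.5 mm.

PW ≈ 57.5 mm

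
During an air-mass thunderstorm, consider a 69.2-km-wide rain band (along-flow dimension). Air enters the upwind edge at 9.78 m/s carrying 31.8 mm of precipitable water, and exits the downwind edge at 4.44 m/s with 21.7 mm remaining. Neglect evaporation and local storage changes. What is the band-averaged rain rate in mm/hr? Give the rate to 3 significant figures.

Column moisture flux per unit crosswind length is F = V × PW.
Inflow: F_in = 9.78 × 31.8 = 311.004 mm·m/s
Outflow: F_out = 4.44 × 21.7 = 96.348 mm·m/s
Steady-state rate R = (F_in − F_out)/L = (311.004 − 96.348) / 69200 m = 3.102e-03 mm/s.
R = 3.102e-03 × 3600 = 11.2 mm/hr.

R ≈ 11.2 mm/hr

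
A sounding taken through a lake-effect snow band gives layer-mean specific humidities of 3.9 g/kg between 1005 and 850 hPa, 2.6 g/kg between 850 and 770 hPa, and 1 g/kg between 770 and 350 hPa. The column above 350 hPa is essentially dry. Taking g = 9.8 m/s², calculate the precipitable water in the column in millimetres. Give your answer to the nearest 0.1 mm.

Precipitable water is the column-integrated vapour mass per unit area: PW = (1/g) Σ q̄ Δp, with q in kg/kg and Δp in Pa (1 kg/m² of water = 1 mm).
Layer 1005–850 hPa: Δp = 155 hPa = 15500 Pa, q̄ = 0.0039 kg/kg → 0.0039 × 15500 / 9.8 = 6.17 mm
Layer 850–770 hPa: Δp = 80 hPa = 8000 Pa, q̄ = 0.0026 kg/kg → 0.0026 × 8000 / 9.8 = 2.12 mm
Layer 770–350 hPa: Δp = 420 hPa = 42000 Pa, q̄ = 0.001 kg/kg → 0.001 × 42000 / 9.8 = 4.29 mm
PW = 6.17 + 2.12 + 4.29 = 12.58 ≈ 12.6 mm.

PW ≈ 12.6 mm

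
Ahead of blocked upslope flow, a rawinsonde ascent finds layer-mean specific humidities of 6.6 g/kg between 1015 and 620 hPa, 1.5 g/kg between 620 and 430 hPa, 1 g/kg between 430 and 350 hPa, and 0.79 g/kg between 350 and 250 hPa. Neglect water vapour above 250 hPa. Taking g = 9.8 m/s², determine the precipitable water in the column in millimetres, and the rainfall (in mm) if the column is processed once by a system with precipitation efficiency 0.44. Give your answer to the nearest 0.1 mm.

PW ≈ 31.1 mm; rainfall ≈ 13.7 mm

Precipitable water is the column-integrated vapour mass per unit area: PW = (1/g) Σ q̄ Δp, with q in kg/kg and Δp in Pa (1 kg/m² of water = 1 mm).
Layer 1015–620 hPa: Δp = 395 hPa = 39500 Pa, q̄ = 0.0066 kg/kg → 0.0066 × 39500 / 9.8 = 26.60 mm
Layer 620–430 hPa: Δp = 190 hPa = 19000 Pa, q̄ = 0.0015 kg/kg → 0.0015 × 19000 / 9.8 = 2.91 mm
Layer 430–350 hPa: Δp = 80 hPa = 8000 Pa, q̄ = 0.001 kg/kg → 0.001 × 8000 / 9.8 = 0.82 mm
Layer 350–250 hPa: Δp = 100 hPa = 10000 Pa, q̄ = 0.00079 kg/kg → 0.00079 × 10000 / 9.8 = 0.81 mm
PW = 26.60 + 2.91 + 0.82 + 0.81 = 31.14 ≈ 31.1 mm.
Rainfall = ε × PW = 0.44 × 31.1 = 13.7 mm.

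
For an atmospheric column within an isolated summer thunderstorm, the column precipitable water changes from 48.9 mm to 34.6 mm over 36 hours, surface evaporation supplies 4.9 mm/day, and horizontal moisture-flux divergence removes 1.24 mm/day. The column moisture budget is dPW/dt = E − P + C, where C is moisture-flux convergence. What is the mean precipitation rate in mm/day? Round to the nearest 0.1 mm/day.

P ≈ 13.2 mm/day

dPW/dt = (34.6 − 48.9) mm / (36/24 day) = -9.533 mm/day.
P = E + C − dPW/dt = 4.9 + (-1.24) − (-9.533) = 13.2 mm/day.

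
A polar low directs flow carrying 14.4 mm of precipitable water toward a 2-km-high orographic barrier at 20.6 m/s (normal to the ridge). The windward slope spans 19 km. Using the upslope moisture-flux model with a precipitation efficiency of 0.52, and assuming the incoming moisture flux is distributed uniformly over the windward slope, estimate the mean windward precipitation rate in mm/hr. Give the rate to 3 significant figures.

Incoming column moisture flux per unit ridge length: F = V × PW = 20.6 × 14.4 = 296.64 mm·m/s.
Spread over the 19 km slope with efficiency ε = 0.52: R = ε·F/W = 0.52 × 296.64 / 19000 m = 8.119e-03 mm/s.
R = 8.119e-03 × 3600 = 29.2 mm/hr.

R ≈ 29.2 mm/hr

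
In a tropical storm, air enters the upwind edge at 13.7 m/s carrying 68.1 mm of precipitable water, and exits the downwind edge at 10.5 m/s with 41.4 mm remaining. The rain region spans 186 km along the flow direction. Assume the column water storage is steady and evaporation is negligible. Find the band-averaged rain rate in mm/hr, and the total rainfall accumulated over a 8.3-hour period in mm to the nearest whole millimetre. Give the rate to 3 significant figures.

R ≈ 9.64 mm/hr; total ≈ 80 mm

Column moisture flux per unit crosswind length is F = V × PW.
Inflow: F_in = 13.7 × 68.1 = 932.97 mm·m/s
Outflow: F_out = 10.5 × 41.4 = 434.7 mm·m/s
Steady-state rate R = (F_in − F_out)/L = (932.97 − 434.7) / 186000 m = 2.679e-03 mm/s.
R = 2.679e-03 × 3600 = 9.64 mm/hr.
Over 8.3 h: total = 9.64 × 8.3 = 80.012 ≈ 80 mm.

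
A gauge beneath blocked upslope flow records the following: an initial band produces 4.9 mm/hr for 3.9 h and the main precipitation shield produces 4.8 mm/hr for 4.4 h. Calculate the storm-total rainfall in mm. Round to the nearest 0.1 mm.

Total = Σ Rᵢ Δtᵢ = 4.9 × 3.9 + 4.8 × 4.4
      = 19.11 + 21.12 = 40.2 mm.

total ≈ 40.2 mm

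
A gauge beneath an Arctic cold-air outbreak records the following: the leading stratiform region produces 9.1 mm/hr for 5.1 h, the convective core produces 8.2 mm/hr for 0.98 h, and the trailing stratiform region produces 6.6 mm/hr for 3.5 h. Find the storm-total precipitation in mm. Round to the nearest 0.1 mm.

total ≈ 77.5 mm

Total = Σ Rᵢ Δtᵢ = 9.1 × 5.1 + 8.2 × 0.98 + 6.6 × 3.5
      = 46.41 + 8.036 + 23.1 = 77.5 mm.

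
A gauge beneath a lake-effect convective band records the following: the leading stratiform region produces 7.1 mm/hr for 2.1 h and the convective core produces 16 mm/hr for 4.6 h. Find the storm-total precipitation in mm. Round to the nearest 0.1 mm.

total ≈ 88.5 mm

Total = Σ Rᵢ Δtᵢ = 7.1 × 2.1 + 16 × 4.6
      = 14.91 + 73.6 = 88.5 mm.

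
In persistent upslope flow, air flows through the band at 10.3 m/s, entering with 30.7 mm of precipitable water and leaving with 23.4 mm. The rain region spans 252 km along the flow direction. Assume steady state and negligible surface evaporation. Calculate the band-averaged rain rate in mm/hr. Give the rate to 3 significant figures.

Column moisture flux per unit crosswind length is F = V × PW.
Inflow: F_in = 10.3 × 30.7 = 316.21 mm·m/s
Outflow: F_out = 10.3 × 23.4 = 241.02 mm·m/s
Steady-state rate R = (F_in − F_out)/L = (316.21 − 241.02) / 252000 m = 2.984e-04 mm/s.
R = 2.984e-04 × 3600 = 1.07 mm/hr.

R ≈ 1.07 mm/hr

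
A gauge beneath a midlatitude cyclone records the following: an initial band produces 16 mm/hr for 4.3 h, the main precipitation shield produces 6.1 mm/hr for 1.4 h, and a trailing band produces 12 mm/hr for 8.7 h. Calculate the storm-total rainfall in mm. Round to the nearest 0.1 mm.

total ≈ 181.7 mm

Total = Σ Rᵢ Δtᵢ = 16 × 4.3 + 6.1 × 1.4 + 12 × 8.7
      = 68.8 + 8.54 + 104.4 = 181.7 mm.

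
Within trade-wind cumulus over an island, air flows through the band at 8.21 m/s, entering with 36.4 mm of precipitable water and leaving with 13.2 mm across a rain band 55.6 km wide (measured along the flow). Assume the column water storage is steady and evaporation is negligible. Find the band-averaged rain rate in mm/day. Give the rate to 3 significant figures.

Column moisture flux per unit crosswind length is F = V × PW.
Inflow: F_in = 8.21 × 36.4 = 298.844 mm·m/s
Outflow: F_out = 8.21 × 13.2 = 108.372 mm·m/s
Steady-state rate R = (F_in − F_out)/L = (298.844 − 108.372) / 55600 m = 3.426e-03 mm/s.
R = 3.426e-03 × 3600 × 24 = 296 mm/day.

R ≈ 296 mm/day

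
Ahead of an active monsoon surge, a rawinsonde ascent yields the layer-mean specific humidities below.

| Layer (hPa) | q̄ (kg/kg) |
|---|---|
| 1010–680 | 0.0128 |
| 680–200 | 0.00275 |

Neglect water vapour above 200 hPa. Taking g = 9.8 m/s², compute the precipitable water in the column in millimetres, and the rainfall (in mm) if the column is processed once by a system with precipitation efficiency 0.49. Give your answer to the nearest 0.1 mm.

Precipitable water is the column-integrated vapour mass per unit area: PW = (1/g) Σ q̄ Δp, with q in kg/kg and Δp in Pa (1 kg/m² of water = 1 mm).
Layer 1010–680 hPa: Δp = 330 hPa = 33000 Pa, q̄ = 0.0128 kg/kg → 0.0128 × 33000 / 9.8 = 43.10 mm
Layer 680–200 hPa: Δp = 480 hPa = 48000 Pa, q̄ = 0.00275 kg/kg → 0.00275 × 48000 / 9.8 = 13.47 mm
PW = 43.10 + 13.47 = 56.57 ≈ 56.6 mm.
Rainfall = ε × PW = 0.49 × 56.6 = 27.7 mm.

PW ≈ 56.6 mm; rainfall ≈ 27.7 mm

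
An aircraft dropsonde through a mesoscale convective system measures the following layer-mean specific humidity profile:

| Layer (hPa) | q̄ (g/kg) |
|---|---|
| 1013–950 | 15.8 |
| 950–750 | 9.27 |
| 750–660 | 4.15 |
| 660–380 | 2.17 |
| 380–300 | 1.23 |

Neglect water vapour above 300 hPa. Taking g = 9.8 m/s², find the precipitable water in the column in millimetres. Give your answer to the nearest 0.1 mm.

PW ≈ 40.1 mm

Precipitable water is the column-integrated vapour mass per unit area: PW = (1/g) Σ q̄ Δp, with q in kg/kg and Δp in Pa (1 kg/m² of water = 1 mm).
Layer 1013–950 hPa: Δp = 63 hPa = 6300 Pa, q̄ = 0.0158 kg/kg → 0.0158 × 6300 / 9.8 = 10.16 mm
Layer 950–750 hPa: Δp = 200 hPa = 20000 Pa, q̄ = 0.00927 kg/kg → 0.00927 × 20000 / 9.8 = 18.92 mm
Layer 750–660 hPa: Δp = 90 hPa = 9000 Pa, q̄ = 0.00415 kg/kg → 0.00415 × 9000 / 9.8 = 3.81 mm
Layer 660–380 hPa: Δp = 280 hPa = 28000 Pa, q̄ = 0.00217 kg/kg → 0.00217 × 28000 / 9.8 = 6.20 mm
Layer 380–300 hPa: Δp = 80 hPa = 8000 Pa, q̄ = 0.00123 kg/kg → 0.00123 × 8000 / 9.8 = 1.00 mm
PW = 10.16 + 18.92 + 3.81 + 6.20 + 1.00 = 40.09 ≈ 40.1 mm.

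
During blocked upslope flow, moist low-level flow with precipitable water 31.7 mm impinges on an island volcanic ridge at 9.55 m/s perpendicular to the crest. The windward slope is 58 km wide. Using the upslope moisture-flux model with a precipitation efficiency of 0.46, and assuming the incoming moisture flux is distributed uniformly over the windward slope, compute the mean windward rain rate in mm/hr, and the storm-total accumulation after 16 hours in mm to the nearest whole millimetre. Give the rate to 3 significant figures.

R ≈ 8.64 mm/hr; total ≈ 138 mm

Incoming column moisture flux per unit ridge length: F = V × PW = 9.55 × 31.7 = 302.735 mm·m/s.
Spread over the 58 km slope with efficiency ε = 0.46: R = ε·F/W = 0.46 × 302.735 / 58000 m = 2.401e-03 mm/s.
R = 2.401e-03 × 3600 = 8.64 mm/hr.
Over 16 h: total = 8.64 × 16 = 138.24 ≈ 138 mm.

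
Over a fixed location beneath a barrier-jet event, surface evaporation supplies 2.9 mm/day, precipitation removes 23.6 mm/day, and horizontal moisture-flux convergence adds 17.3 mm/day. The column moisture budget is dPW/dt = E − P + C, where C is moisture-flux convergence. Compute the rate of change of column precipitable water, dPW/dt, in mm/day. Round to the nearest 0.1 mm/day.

dPW/dt = E − P + C = 2.9 − 23.6 + (17.3) = -3.4 mm/day.

dPW/dt ≈ -3.4 mm/day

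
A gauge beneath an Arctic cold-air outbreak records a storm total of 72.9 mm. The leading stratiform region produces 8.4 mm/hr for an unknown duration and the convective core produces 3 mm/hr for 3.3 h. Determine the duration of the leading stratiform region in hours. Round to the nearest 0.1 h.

duration ≈ 7.5 h

Known phases: 3 × 3.3 = 9.9 mm.
Remaining depth = 72.9 − 9.9 = 63 mm.
Duration = 63 / 8.4 = 7.5 h.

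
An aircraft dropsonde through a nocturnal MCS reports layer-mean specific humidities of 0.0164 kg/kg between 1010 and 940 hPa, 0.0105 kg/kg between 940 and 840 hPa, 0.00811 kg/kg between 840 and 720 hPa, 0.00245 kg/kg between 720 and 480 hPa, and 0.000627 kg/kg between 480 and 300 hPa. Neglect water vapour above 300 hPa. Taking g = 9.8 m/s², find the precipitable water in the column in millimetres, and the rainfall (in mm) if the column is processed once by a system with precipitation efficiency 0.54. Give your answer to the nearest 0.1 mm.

PW ≈ 39.5 mm; rainfall ≈ 21.3 mm

Precipitable water is the column-integrated vapour mass per unit area: PW = (1/g) Σ q̄ Δp, with q in kg/kg and Δp in Pa (1 kg/m² of water = 1 mm).
Layer 1010–940 hPa: Δp = 70 hPa = 7000 Pa, q̄ = 0.0164 kg/kg → 0.0164 × 7000 / 9.8 = 11.71 mm
Layer 940–840 hPa: Δp = 100 hPa = 10000 Pa, q̄ = 0.0105 kg/kg → 0.0105 × 10000 / 9.8 = 10.71 mm
Layer 840–720 hPa: Δp = 120 hPa = 12000 Pa, q̄ = 0.00811 kg/kg → 0.00811 × 12000 / 9.8 = 9.93 mm
Layer 720–480 hPa: Δp = 240 hPa = 24000 Pa, q̄ = 0.00245 kg/kg → 0.00245 × 24000 / 9.8 = 6.00 mm
Layer 480–300 hPa: Δp = 180 hPa = 18000 Pa, q̄ = 0.000627 kg/kg → 0.000627 × 18000 / 9.8 = 1.15 mm
PW = 11.71 + 10.71 + 9.93 + 6.00 + 1.15 = 39.50 ≈ 39.5 mm.
Rainfall = ε × PW = 0.54 × 39.5 = 21.3 mm.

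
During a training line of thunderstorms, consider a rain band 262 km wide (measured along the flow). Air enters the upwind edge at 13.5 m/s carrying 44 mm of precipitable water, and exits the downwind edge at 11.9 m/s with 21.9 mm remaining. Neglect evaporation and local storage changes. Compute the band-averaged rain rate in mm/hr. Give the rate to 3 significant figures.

Column moisture flux per unit crosswind length is F = V × PW.
Inflow: F_in = 13.5 × 44 = 594 mm·m/s
Outflow: F_out = 11.9 × 21.9 = 260.61 mm·m/s
Steady-state rate R = (F_in − F_out)/L = (594 − 260.61) / 262000 m = 1.272e-03 mm/s.
R = 1.272e-03 × 3600 = 4.58 mm/hr.

R ≈ 4.58 mm/hr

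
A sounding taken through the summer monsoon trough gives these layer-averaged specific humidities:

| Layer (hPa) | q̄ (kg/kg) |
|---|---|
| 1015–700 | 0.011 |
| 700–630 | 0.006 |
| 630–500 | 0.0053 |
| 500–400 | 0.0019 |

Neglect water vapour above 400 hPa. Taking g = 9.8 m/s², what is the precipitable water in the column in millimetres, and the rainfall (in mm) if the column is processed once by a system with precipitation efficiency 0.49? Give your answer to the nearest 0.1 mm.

PW ≈ 48.6 mm; rainfall ≈ 23.8 mm

Precipitable water is the column-integrated vapour mass per unit area: PW = (1/g) Σ q̄ Δp, with q in kg/kg and Δp in Pa (1 kg/m² of water = 1 mm).
Layer 1015–700 hPa: Δp = 315 hPa = 31500 Pa, q̄ = 0.011 kg/kg → 0.011 × 31500 / 9.8 = 35.36 mm
Layer 700–630 hPa: Δp = 70 hPa = 7000 Pa, q̄ = 0.006 kg/kg → 0.006 × 7000 / 9.8 = 4.29 mm
Layer 630–500 hPa: Δp = 130 hPa = 13000 Pa, q̄ = 0.0053 kg/kg → 0.0053 × 13000 / 9.8 = 7.03 mm
Layer 500–400 hPa: Δp = 100 hPa = 10000 Pa, q̄ = 0.0019 kg/kg → 0.0019 × 10000 / 9.8 = 1.94 mm
PW = 35.36 + 4.29 + 7.03 + 1.94 = 48.62 ≈ 48.6 mm.
Rainfall = ε × PW = 0.49 × 48.6 = 23.8 mm.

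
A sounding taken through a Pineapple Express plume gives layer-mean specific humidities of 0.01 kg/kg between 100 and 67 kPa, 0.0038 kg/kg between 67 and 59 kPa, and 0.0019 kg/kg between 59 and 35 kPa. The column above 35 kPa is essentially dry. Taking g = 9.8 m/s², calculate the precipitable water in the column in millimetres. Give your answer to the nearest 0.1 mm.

Precipitable water is the column-integrated vapour mass per unit area: PW = (1/g) Σ q̄ Δp, with q in kg/kg and Δp in Pa (1 kg/m² of water = 1 mm).
Layer 100–67 kPa: Δp = 330 hPa = 33000 Pa, q̄ = 0.01 kg/kg → 0.01 × 33000 / 9.8 = 33.67 mm
Layer 67–59 kPa: Δp = 80 hPa = 8000 Pa, q̄ = 0.0038 kg/kg → 0.0038 × 8000 / 9.8 = 3.10 mm
Layer 59–35 kPa: Δp = 240 hPa = 24000 Pa, q̄ = 0.0019 kg/kg → 0.0019 × 24000 / 9.8 = 4.65 mm
PW = 33.67 + 3.10 + 4.65 = 41.42 ≈ 41.4 mm.

PW ≈ 41.4 mm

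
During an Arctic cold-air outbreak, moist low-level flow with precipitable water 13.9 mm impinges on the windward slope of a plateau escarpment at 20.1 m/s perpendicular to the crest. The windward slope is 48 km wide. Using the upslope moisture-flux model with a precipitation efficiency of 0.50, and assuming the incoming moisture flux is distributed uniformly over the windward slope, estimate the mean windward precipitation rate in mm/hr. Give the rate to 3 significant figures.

R ≈ 10.5 mm/hr

Incoming column moisture flux per unit ridge length: F = V × PW = 20.1 × 13.9 = 279.39 mm·m/s.
Spread over the 48 km slope with efficiency ε = 0.50: R = ε·F/W = 0.50 × 279.39 / 48000 m = 2.910e-03 mm/s.
R = 2.910e-03 × 3600 = 10.5 mm/hr.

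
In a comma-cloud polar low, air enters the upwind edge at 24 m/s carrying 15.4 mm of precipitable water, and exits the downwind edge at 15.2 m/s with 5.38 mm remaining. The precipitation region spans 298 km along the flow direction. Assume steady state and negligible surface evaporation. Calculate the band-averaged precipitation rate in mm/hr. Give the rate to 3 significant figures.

R ≈ 3.48 mm/hr

Column moisture flux per unit crosswind length is F = V × PW.
Inflow: F_in = 24 × 15.4 = 369.6 mm·m/s
Outflow: F_out = 15.2 × 5.38 = 81.776 mm·m/s
Steady-state rate R = (F_in − F_out)/L = (369.6 − 81.776) / 298000 m = 9.659e-04 mm/s.
R = 9.659e-04 × 3600 = 3.48 mm/hr.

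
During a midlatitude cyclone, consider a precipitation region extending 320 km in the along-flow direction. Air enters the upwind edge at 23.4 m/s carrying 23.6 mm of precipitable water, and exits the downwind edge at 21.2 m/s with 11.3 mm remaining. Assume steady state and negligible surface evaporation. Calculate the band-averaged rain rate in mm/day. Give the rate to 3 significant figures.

R ≈ 84.4 mm/day

Column moisture flux per unit crosswind length is F = V × PW.
Inflow: F_in = 23.4 × 23.6 = 552.24 mm·m/s
Outflow: F_out = 21.2 × 11.3 = 239.56 mm·m/s
Steady-state rate R = (F_in − F_out)/L = (552.24 − 239.56) / 320000 m = 9.771e-04 mm/s.
R = 9.771e-04 × 3600 × 24 = 84.4 mm/day.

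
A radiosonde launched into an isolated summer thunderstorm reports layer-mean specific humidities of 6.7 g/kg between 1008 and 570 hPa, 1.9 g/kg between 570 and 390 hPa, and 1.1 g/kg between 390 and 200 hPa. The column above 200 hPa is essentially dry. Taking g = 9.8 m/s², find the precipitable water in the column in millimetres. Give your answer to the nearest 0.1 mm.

Precipitable water is the column-integrated vapour mass per unit area: PW = (1/g) Σ q̄ Δp, with q in kg/kg and Δp in Pa (1 kg/m² of water = 1 mm).
Layer 1008–570 hPa: Δp = 438 hPa = 43800 Pa, q̄ = 0.0067 kg/kg → 0.0067 × 43800 / 9.8 = 29.94 mm
Layer 570–390 hPa: Δp = 180 hPa = 18000 Pa, q̄ = 0.0019 kg/kg → 0.0019 × 18000 / 9.8 = 3.49 mm
Layer 390–200 hPa: Δp = 190 hPa = 19000 Pa, q̄ = 0.0011 kg/kg → 0.0011 × 19000 / 9.8 = 2.13 mm
PW = 29.94 + 3.49 + 2.13 = 35.56 ≈ 35.6 mm.

PW ≈ 35.6 mm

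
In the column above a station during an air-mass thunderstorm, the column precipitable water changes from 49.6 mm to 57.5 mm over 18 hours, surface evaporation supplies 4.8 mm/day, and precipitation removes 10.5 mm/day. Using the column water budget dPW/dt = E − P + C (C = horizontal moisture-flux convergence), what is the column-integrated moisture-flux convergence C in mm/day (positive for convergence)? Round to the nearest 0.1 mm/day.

dPW/dt = (57.5 − 49.6) mm / (18/24 day) = +10.533 mm/day.
C = dPW/dt − E + P = (+10.533) − 4.8 + 10.5 = 16.2 mm/day.

C ≈ 16.2 mm/day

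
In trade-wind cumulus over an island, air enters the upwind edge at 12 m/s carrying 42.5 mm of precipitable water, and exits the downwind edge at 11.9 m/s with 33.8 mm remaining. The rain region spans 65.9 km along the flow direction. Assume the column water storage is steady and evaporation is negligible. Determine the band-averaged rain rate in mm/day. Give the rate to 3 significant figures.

Column moisture flux per unit crosswind length is F = V × PW.
Inflow: F_in = 12 × 42.5 = 510 mm·m/s
Outflow: F_out = 11.9 × 33.8 = 402.22 mm·m/s
Steady-state rate R = (F_in − F_out)/L = (510 − 402.22) / 65900 m = 1.636e-03 mm/s.
R = 1.636e-03 × 3600 × 24 = 141 mm/day.

R ≈ 141 mm/day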